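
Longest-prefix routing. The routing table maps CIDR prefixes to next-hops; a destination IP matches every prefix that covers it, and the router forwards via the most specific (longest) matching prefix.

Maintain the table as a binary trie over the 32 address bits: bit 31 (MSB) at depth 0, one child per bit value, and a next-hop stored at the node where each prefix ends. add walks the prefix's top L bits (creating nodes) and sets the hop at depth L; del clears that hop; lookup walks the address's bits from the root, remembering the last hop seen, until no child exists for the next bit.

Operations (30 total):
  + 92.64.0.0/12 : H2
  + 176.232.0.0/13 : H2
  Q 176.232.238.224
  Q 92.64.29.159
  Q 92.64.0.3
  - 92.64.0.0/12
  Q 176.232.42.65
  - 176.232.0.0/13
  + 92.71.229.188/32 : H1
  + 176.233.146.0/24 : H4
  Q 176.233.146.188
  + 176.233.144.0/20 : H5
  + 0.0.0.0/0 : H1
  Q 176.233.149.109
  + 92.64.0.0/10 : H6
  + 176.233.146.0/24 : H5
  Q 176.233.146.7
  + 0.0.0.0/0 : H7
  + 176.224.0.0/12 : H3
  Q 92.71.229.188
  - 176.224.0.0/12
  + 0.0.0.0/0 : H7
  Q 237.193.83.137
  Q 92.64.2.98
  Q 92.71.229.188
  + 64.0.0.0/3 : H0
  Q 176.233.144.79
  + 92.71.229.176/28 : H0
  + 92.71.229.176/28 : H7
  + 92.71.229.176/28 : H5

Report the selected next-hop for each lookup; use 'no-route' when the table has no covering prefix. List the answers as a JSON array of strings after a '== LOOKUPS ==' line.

Process each operation:
  add 92.64.0.0/12 -> H2 at depth 12
  add 176.232.0.0/13 -> H2 at depth 13
  lookup 176.232.238.224: bits 1011000011101 walk d0:-→d1:-→d2:-→d3:-→d4:-→d5:-→d6:-→d7:-→d8:-→d9:-→d10:-→d11:-→d12:-→d13:H2 -> H2
  lookup 92.64.29.159: bits 010111000100 walk d0:-→d1:-→d2:-→d3:-→d4:-→d5:-→d6:-→d7:-→d8:-→d9:-→d10:-→d11:-→d12:H2 -> H2
  lookup 92.64.0.3: bits 010111000100 walk d0:-→d1:-→d2:-→d3:-→d4:-→d5:-→d6:-→d7:-→d8:-→d9:-→d10:-→d11:-→d12:H2 -> H2
  del 92.64.0.0/12 (clear depth 12)
  lookup 176.232.42.65: bits 1011000011101 walk d0:-→d1:-→d2:-→d3:-→d4:-→d5:-→d6:-→d7:-→d8:-→d9:-→d10:-→d11:-→d12:-→d13:H2 -> H2
  del 176.232.0.0/13 (clear depth 13)
  add 92.71.229.188/32 -> H1 at depth 32
  add 176.233.146.0/24 -> H4 at depth 24
  lookup 176.233.146.188: bits 101100001110100110010010 walk d0:-→d1:-→d2:-→d3:-→d4:-→d5:-→d6:-→d7:-→d8:-→d9:-→d10:-→d11:-→d12:-→d13:-→d14:-→d15:-→d16:-→d17:-→d18:-→d19:-→d20:-→d21:-→d22:-→d23:-→d24:H4 -> H4
  add 176.233.144.0/20 -> H5 at depth 20
  add 0.0.0.0/0 -> H1 at depth 0
  lookup 176.233.149.109: bits 101100001110100110010 walk d0:H1→d1:-→d2:-→d3:-→d4:-→d5:-→d6:-→d7:-→d8:-→d9:-→d10:-→d11:-→d12:-→d13:-→d14:-→d15:-→d16:-→d17:-→d18:-→d19:-→d20:H5→d21:- -> H5
  add 92.64.0.0/10 -> H6 at depth 10
  add 176.233.146.0/24 -> H5 at depth 24
  lookup 176.233.146.7: bits 101100001110100110010010 walk d0:H1→d1:-→d2:-→d3:-→d4:-→d5:-→d6:-→d7:-→d8:-→d9:-→d10:-→d11:-→d12:-→d13:-→d14:-→d15:-→d16:-→d17:-→d18:-→d19:-→d20:H5→d21:-→d22:-→d23:-→d24:H5 -> H5
  add 0.0.0.0/0 -> H7 at depth 0
  add 176.224.0.0/12 -> H3 at depth 12
  lookup 92.71.229.188: bits 01011100010001111110010110111100 walk d0:H7→d1:-→d2:-→d3:-→d4:-→d5:-→d6:-→d7:-→d8:-→d9:-→d10:H6→d11:-→d12:-→d13:-→d14:-→d15:-→d16:-→d17:-→d18:-→d19:-→d20:-→d21:-→d22:-→d23:-→d24:-→d25:-→d26:-→d27:-→d28:-→d29:-→d30:-→d31:-→d32:H1 -> H1
  del 176.224.0.0/12 (clear depth 12)
  add 0.0.0.0/0 -> H7 at depth 0
  lookup 237.193.83.137: bits 1 walk d0:H7→d1:- -> H7
  lookup 92.64.2.98: bits 0101110001000 walk d0:H7→d1:-→d2:-→d3:-→d4:-→d5:-→d6:-→d7:-→d8:-→d9:-→d10:H6→d11:-→d12:-→d13:- -> H6
  lookup 92.71.229.188: bits 01011100010001111110010110111100 walk d0:H7→d1:-→d2:-→d3:-→d4:-→d5:-→d6:-→d7:-→d8:-→d9:-→d10:H6→d11:-→d12:-→d13:-→d14:-→d15:-→d16:-→d17:-→d18:-→d19:-→d20:-→d21:-→d22:-→d23:-→d24:-→d25:-→d26:-→d27:-→d28:-→d29:-→d30:-→d31:-→d32:H1 -> H1
  add 64.0.0.0/3 -> H0 at depth 3
  lookup 176.233.144.79: bits 1011000011101001100100 walk d0:H7→d1:-→d2:-→d3:-→d4:-→d5:-→d6:-→d7:-→d8:-→d9:-→d10:-→d11:-→d12:-→d13:-→d14:-→d15:-→d16:-→d17:-→d18:-→d19:-→d20:H5→d21:-→d22:- -> H5
  add 92.71.229.176/28 -> H0 at depth 28
  add 92.71.229.176/28 -> H7 at depth 28
  add 92.71.229.176/28 -> H5 at depth 28

== LOOKUPS ==
["H2","H2","H2","H2","H4","H5","H5","H1","H7","H6","H1","H5"]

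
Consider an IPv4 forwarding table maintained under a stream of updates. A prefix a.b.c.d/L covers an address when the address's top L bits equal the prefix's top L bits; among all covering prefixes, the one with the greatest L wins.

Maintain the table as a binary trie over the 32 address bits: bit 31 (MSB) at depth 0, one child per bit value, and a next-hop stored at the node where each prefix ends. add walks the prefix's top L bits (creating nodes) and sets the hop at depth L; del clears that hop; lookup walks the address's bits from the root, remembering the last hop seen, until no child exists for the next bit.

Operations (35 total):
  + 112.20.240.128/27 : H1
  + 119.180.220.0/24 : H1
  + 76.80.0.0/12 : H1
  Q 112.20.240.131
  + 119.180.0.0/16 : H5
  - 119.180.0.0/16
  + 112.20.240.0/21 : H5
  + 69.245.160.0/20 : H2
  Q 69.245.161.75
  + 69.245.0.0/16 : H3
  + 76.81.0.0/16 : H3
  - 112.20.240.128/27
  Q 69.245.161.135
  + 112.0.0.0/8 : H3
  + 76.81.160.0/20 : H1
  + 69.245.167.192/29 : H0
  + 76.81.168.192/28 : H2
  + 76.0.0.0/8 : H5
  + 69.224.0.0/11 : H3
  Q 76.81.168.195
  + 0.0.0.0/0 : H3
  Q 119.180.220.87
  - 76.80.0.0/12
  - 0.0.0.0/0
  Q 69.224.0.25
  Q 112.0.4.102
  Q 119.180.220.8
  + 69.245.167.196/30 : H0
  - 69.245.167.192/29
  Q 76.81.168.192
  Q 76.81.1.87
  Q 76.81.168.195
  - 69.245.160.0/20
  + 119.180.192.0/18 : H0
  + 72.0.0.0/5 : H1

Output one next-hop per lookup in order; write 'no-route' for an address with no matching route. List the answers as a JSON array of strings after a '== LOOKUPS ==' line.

Apply in order:
  add 112.20.240.128/27 -> H1 at depth 27
  add 119.180.220.0/24 -> H1 at depth 24
  add 76.80.0.0/12 -> H1 at depth 12
  lookup 112.20.240.131: bits 011100000001010011110000100 walk d0:-→d1:-→d2:-→d3:-→d4:-→d5:-→d6:-→d7:-→d8:-→d9:-→d10:-→d11:-→d12:-→d13:-→d14:-→d15:-→d16:-→d17:-→d18:-→d19:-→d20:-→d21:-→d22:-→d23:-→d24:-→d25:-→d26:-→d27:H1 -> H1
  add 119.180.0.0/16 -> H5 at depth 16
  - 119.180.0.0/16 clear@16
  add 112.20.240.0/21 -> H5 at depth 21
  add 69.245.160.0/20 -> H2 at depth 20
  lookup 69.245.161.75: bits 01000101111101011010 walk d0:-→d1:-→d2:-→d3:-→d4:-→d5:-→d6:-→d7:-→d8:-→d9:-→d10:-→d11:-→d12:-→d13:-→d14:-→d15:-→d16:-→d17:-→d18:-→d19:-→d20:H2 -> H2
  add 69.245.0.0/16 -> H3 at depth 16
  add 76.81.0.0/16 -> H3 at depth 16
  - 112.20.240.128/27 clear@27
  lookup 69.245.161.135: bits 01000101111101011010 walk d0:-→d1:-→d2:-→d3:-→d4:-→d5:-→d6:-→d7:-→d8:-→d9:-→d10:-→d11:-→d12:-→d13:-→d14:-→d15:-→d16:H3→d17:-→d18:-→d19:-→d20:H2 -> H2
  add 112.0.0.0/8 -> H3 at depth 8
  add 76.81.160.0/20 -> H1 at depth 20
  add 69.245.167.192/29 -> H0 at depth 29
  add 76.81.168.192/28 -> H2 at depth 28
  add 76.0.0.0/8 -> H5 at depth 8
  add 69.224.0.0/11 -> H3 at depth 11
  lookup 76.81.168.195: bits 0100110001010001101010001100 walk d0:-→d1:-→d2:-→d3:-→d4:-→d5:-→d6:-→d7:-→d8:H5→d9:-→d10:-→d11:-→d12:H1→d13:-→d14:-→d15:-→d16:H3→d17:-→d18:-→d19:-→d20:H1→d21:-→d22:-→d23:-→d24:-→d25:-→d26:-→d27:-→d28:H2 -> H2
  add 0.0.0.0/0 -> H3 at depth 0
  lookup 119.180.220.87: bits 011101111011010011011100 walk d0:H3→d1:-→d2:-→d3:-→d4:-→d5:-→d6:-→d7:-→d8:-→d9:-→d10:-→d11:-→d12:-→d13:-→d14:-→d15:-→d16:-→d17:-→d18:-→d19:-→d20:-→d21:-→d22:-→d23:-→d24:H1 -> H1
  - 76.80.0.0/12 clear@12
  - 0.0.0.0/0 clear@0
  lookup 69.224.0.25: bits 01000101111 walk d0:-→d1:-→d2:-→d3:-→d4:-→d5:-→d6:-→d7:-→d8:-→d9:-→d10:-→d11:H3 -> H3
  lookup 112.0.4.102: bits 01110000000 walk d0:-→d1:-→d2:-→d3:-→d4:-→d5:-→d6:-→d7:-→d8:H3→d9:-→d10:-→d11:- -> H3
  lookup 119.180.220.8: bits 011101111011010011011100 walk d0:-→d1:-→d2:-→d3:-→d4:-→d5:-→d6:-→d7:-→d8:-→d9:-→d10:-→d11:-→d12:-→d13:-→d14:-→d15:-→d16:-→d17:-→d18:-→d19:-→d20:-→d21:-→d22:-→d23:-→d24:H1 -> H1
  add 69.245.167.196/30 -> H0 at depth 30
  - 69.245.167.192/29 clear@29
  lookup 76.81.168.192: bits 0100110001010001101010001100 walk d0:-→d1:-→d2:-→d3:-→d4:-→d5:-→d6:-→d7:-→d8:H5→d9:-→d10:-→d11:-→d12:-→d13:-→d14:-→d15:-→d16:H3→d17:-→d18:-→d19:-→d20:H1→d21:-→d22:-→d23:-→d24:-→d25:-→d26:-→d27:-→d28:H2 -> H2
  lookup 76.81.1.87: bits 0100110001010001 walk d0:-→d1:-→d2:-→d3:-→d4:-→d5:-→d6:-→d7:-→d8:H5→d9:-→d10:-→d11:-→d12:-→d13:-→d14:-→d15:-→d16:H3 -> H3
  lookup 76.81.168.195: bits 0100110001010001101010001100 walk d0:-→d1:-→d2:-→d3:-→d4:-→d5:-→d6:-→d7:-→d8:H5→d9:-→d10:-→d11:-→d12:-→d13:-→d14:-→d15:-→d16:H3→d17:-→d18:-→d19:-→d20:H1→d21:-→d22:-→d23:-→d24:-→d25:-→d26:-→d27:-→d28:H2 -> H2
  - 69.245.160.0/20 clear@20
  add 119.180.192.0/18 -> H0 at depth 18
  add 72.0.0.0/5 -> H1 at depth 5

== LOOKUPS ==
["H1","H2","H2","H2","H1","H3","H3","H1","H2","H3","H2"]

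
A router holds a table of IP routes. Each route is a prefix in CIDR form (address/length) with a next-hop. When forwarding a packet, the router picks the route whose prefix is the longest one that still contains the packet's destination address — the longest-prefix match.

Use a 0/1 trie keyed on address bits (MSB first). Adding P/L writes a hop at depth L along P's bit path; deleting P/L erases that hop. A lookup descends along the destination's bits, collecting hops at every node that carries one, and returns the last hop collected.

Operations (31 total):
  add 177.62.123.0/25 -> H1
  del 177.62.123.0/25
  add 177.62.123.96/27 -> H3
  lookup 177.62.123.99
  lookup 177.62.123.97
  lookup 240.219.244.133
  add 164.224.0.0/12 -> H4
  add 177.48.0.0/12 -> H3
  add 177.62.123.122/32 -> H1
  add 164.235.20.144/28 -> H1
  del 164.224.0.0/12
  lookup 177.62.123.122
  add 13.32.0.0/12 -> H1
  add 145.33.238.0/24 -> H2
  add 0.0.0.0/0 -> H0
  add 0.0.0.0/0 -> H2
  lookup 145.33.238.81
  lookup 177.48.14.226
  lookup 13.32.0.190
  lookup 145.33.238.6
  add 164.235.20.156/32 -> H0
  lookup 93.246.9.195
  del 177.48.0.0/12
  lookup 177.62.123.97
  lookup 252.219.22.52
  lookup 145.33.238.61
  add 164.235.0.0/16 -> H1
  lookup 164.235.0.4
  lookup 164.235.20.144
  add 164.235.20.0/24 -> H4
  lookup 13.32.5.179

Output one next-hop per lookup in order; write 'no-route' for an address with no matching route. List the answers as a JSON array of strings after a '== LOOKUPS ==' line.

Trace:
  + 177.62.123.0/25 (H1) depth=25
  del 177.62.123.0/25 (clear depth 25)
  + 177.62.123.96/27 (H3) depth=27
  Q 177.62.123.99: descend 101100010011111001111011011 ; hops seen [H3] ; pick H3
  Q 177.62.123.97: descend 101100010011111001111011011 ; hops seen [H3] ; pick H3
  Q 240.219.244.133: descend 1 ; hops seen [∅] ; pick no-route
  + 164.224.0.0/12 (H4) depth=12
  + 177.48.0.0/12 (H3) depth=12
  + 177.62.123.122/32 (H1) depth=32
  + 164.235.20.144/28 (H1) depth=28
  del 164.224.0.0/12 (clear depth 12)
  Q 177.62.123.122: descend 10110001001111100111101101111010 ; hops seen [H3,H3,H1] ; pick H1
  + 13.32.0.0/12 (H1) depth=12
  + 145.33.238.0/24 (H2) depth=24
  + 0.0.0.0/0 (H0) depth=0
  + 0.0.0.0/0 (H2) depth=0
  Q 145.33.238.81: descend 100100010010000111101110 ; hops seen [H2,H2] ; pick H2
  Q 177.48.14.226: descend 101100010011 ; hops seen [H2,H3] ; pick H3
  Q 13.32.0.190: descend 000011010010 ; hops seen [H2,H1] ; pick H1
  Q 145.33.238.6: descend 100100010010000111101110 ; hops seen [H2,H2] ; pick H2
  + 164.235.20.156/32 (H0) depth=32
  Q 93.246.9.195: descend 0 ; hops seen [H2] ; pick H2
  del 177.48.0.0/12 (clear depth 12)
  Q 177.62.123.97: descend 101100010011111001111011011 ; hops seen [H2,H3] ; pick H3
  Q 252.219.22.52: descend 1 ; hops seen [H2] ; pick H2
  Q 145.33.238.61: descend 100100010010000111101110 ; hops seen [H2,H2] ; pick H2
  + 164.235.0.0/16 (H1) depth=16
  Q 164.235.0.4: descend 1010010011101011000 ; hops seen [H2,H1] ; pick H1
  Q 164.235.20.144: descend 1010010011101011000101001001 ; hops seen [H2,H1,H1] ; pick H1
  + 164.235.20.0/24 (H4) depth=24
  Q 13.32.5.179: descend 000011010010 ; hops seen [H2,H1] ; pick H1

== LOOKUPS ==
["H3","H3","no-route","H1","H2","H3","H1","H2","H2","H3","H2","H2","H1","H1","H1"]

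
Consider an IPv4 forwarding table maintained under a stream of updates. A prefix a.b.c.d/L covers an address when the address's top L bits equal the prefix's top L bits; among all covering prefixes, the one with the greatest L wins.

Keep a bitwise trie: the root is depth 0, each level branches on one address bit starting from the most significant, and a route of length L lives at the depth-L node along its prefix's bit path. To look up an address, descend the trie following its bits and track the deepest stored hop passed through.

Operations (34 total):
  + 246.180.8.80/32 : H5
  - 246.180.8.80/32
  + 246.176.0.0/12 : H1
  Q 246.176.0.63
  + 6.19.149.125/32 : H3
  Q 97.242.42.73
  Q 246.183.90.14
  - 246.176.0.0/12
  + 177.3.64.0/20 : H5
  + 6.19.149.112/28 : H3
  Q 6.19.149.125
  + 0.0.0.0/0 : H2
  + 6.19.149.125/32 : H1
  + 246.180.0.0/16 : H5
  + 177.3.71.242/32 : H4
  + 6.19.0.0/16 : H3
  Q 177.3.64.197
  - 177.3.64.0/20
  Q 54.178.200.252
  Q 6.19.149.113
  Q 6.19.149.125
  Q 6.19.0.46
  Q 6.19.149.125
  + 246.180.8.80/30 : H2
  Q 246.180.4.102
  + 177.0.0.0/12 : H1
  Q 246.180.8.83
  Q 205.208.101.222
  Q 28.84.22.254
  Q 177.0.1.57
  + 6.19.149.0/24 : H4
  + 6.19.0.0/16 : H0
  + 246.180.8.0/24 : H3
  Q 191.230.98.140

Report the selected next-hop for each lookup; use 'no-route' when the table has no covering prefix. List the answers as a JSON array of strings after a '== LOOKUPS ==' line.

Process each operation:
  + 246.180.8.80/32 (H5) depth=32
  - 246.180.8.80/32 clear@32
  + 246.176.0.0/12 (H1) depth=12
  Q 246.176.0.63: descend 1111011010110 ; hops seen [H1] ; pick H1
  + 6.19.149.125/32 (H3) depth=32
  Q 97.242.42.73: descend 0 ; hops seen [∅] ; pick no-route
  Q 246.183.90.14: descend 11110110101101 ; hops seen [H1] ; pick H1
  - 246.176.0.0/12 clear@12
  + 177.3.64.0/20 (H5) depth=20
  + 6.19.149.112/28 (H3) depth=28
  Q 6.19.149.125: descend 00000110000100111001010101111101 ; hops seen [H3,H3] ; pick H3
  + 0.0.0.0/0 (H2) depth=0
  + 6.19.149.125/32 (H1) depth=32
  + 246.180.0.0/16 (H5) depth=16
  + 177.3.71.242/32 (H4) depth=32
  + 6.19.0.0/16 (H3) depth=16
  Q 177.3.64.197: descend 101100010000001101000 ; hops seen [H2,H5] ; pick H5
  - 177.3.64.0/20 clear@20
  Q 54.178.200.252: descend 00 ; hops seen [H2] ; pick H2
  Q 6.19.149.113: descend 0000011000010011100101010111 ; hops seen [H2,H3,H3] ; pick H3
  Q 6.19.149.125: descend 00000110000100111001010101111101 ; hops seen [H2,H3,H3,H1] ; pick H1
  Q 6.19.0.46: descend 0000011000010011 ; hops seen [H2,H3] ; pick H3
  Q 6.19.149.125: descend 00000110000100111001010101111101 ; hops seen [H2,H3,H3,H1] ; pick H1
  + 246.180.8.80/30 (H2) depth=30
  Q 246.180.4.102: descend 11110110101101000000 ; hops seen [H2,H5] ; pick H5
  + 177.0.0.0/12 (H1) depth=12
  Q 246.180.8.83: descend 111101101011010000001000010100 ; hops seen [H2,H5,H2] ; pick H2
  Q 205.208.101.222: descend 11 ; hops seen [H2] ; pick H2
  Q 28.84.22.254: descend 000 ; hops seen [H2] ; pick H2
  Q 177.0.1.57: descend 10110001000000 ; hops seen [H2,H1] ; pick H1
  + 6.19.149.0/24 (H4) depth=24
  + 6.19.0.0/16 (H0) depth=16
  + 246.180.8.0/24 (H3) depth=24
  Q 191.230.98.140: descend 1011 ; hops seen [H2] ; pick H2

== LOOKUPS ==
["H1","no-route","H1","H3","H5","H2","H3","H1","H3","H1","H5","H2","H2","H2","H1","H2"]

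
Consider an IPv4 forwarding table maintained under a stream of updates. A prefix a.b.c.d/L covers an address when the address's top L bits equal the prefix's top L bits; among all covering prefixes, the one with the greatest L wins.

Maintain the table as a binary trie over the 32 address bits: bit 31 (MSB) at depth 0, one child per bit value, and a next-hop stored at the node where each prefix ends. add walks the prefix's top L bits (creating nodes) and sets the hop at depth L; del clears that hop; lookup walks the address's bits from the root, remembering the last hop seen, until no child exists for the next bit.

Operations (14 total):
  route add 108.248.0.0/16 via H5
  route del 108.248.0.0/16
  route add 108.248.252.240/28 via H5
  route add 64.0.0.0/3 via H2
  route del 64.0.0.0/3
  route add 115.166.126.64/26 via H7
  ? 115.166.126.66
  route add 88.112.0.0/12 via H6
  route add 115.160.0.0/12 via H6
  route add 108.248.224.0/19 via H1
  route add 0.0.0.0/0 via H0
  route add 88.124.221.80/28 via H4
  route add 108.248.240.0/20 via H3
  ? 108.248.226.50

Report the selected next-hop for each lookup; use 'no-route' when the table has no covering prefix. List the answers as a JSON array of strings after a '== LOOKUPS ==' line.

Apply in order:
  add 108.248.0.0/16 -> H5 at depth 16
  - 108.248.0.0/16 clear@16
  add 108.248.252.240/28 -> H5 at depth 28
  add 64.0.0.0/3 -> H2 at depth 3
  - 64.0.0.0/3 clear@3
  add 115.166.126.64/26 -> H7 at depth 26
  ? 115.166.126.66  path d0:-→d1:-→d2:-→d3:-→d4:-→d5:-→d6:-→d7:-→d8:-→d9:-→d10:-→d11:-→d12:-→d13:-→d14:-→d15:-→d16:-→d17:-→d18:-→d19:-→d20:-→d21:-→d22:-→d23:-→d24:-→d25:-→d26:H7  best=H7
  add 88.112.0.0/12 -> H6 at depth 12
  add 115.160.0.0/12 -> H6 at depth 12
  add 108.248.224.0/19 -> H1 at depth 19
  add 0.0.0.0/0 -> H0 at depth 0
  add 88.124.221.80/28 -> H4 at depth 28
  add 108.248.240.0/20 -> H3 at depth 20
  ? 108.248.226.50  path d0:H0→d1:-→d2:-→d3:-→d4:-→d5:-→d6:-→d7:-→d8:-→d9:-→d10:-→d11:-→d12:-→d13:-→d14:-→d15:-→d16:-→d17:-→d18:-→d19:H1  best=H1

== LOOKUPS ==
["H7","H1"]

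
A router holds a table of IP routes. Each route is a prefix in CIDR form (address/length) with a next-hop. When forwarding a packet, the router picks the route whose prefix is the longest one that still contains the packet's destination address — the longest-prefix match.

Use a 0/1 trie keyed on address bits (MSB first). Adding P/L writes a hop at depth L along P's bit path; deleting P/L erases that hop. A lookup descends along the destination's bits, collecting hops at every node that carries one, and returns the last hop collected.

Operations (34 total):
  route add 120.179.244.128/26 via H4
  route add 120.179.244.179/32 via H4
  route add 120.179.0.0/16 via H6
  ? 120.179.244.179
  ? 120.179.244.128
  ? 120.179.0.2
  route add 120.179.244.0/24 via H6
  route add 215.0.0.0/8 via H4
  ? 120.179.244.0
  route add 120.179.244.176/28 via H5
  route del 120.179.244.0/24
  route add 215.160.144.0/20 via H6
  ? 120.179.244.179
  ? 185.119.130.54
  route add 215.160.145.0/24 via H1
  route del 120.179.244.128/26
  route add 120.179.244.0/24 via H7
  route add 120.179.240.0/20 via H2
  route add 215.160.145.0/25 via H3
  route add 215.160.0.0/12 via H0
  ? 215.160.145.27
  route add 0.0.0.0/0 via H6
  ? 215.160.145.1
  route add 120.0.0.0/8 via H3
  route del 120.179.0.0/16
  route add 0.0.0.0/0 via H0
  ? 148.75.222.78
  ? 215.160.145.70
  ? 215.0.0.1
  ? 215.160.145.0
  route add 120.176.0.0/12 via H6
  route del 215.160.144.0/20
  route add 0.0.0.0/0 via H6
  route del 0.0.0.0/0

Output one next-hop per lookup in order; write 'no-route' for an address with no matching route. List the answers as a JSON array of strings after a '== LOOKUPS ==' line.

Apply in order:
  add 120.179.244.128/26 -> H4 at depth 26
  add 120.179.244.179/32 -> H4 at depth 32
  add 120.179.0.0/16 -> H6 at depth 16
  Q 120.179.244.179: descend 01111000101100111111010010110011 ; hops seen [H6,H4,H4] ; pick H4
  Q 120.179.244.128: descend 01111000101100111111010010 ; hops seen [H6,H4] ; pick H4
  Q 120.179.0.2: descend 0111100010110011 ; hops seen [H6] ; pick H6
  add 120.179.244.0/24 -> H6 at depth 24
  add 215.0.0.0/8 -> H4 at depth 8
  Q 120.179.244.0: descend 011110001011001111110100 ; hops seen [H6,H6] ; pick H6
  add 120.179.244.176/28 -> H5 at depth 28
  del 120.179.244.0/24 (clear depth 24)
  add 215.160.144.0/20 -> H6 at depth 20
  Q 120.179.244.179: descend 01111000101100111111010010110011 ; hops seen [H6,H4,H5,H4] ; pick H4
  Q 185.119.130.54: descend 1 ; hops seen [∅] ; pick no-route
  add 215.160.145.0/24 -> H1 at depth 24
  del 120.179.244.128/26 (clear depth 26)
  add 120.179.244.0/24 -> H7 at depth 24
  add 120.179.240.0/20 -> H2 at depth 20
  add 215.160.145.0/25 -> H3 at depth 25
  add 215.160.0.0/12 -> H0 at depth 12
  Q 215.160.145.27: descend 1101011110100000100100010 ; hops seen [H4,H0,H6,H1,H3] ; pick H3
  add 0.0.0.0/0 -> H6 at depth 0
  Q 215.160.145.1: descend 1101011110100000100100010 ; hops seen [H6,H4,H0,H6,H1,H3] ; pick H3
  add 120.0.0.0/8 -> H3 at depth 8
  del 120.179.0.0/16 (clear depth 16)
  add 0.0.0.0/0 -> H0 at depth 0
  Q 148.75.222.78: descend 1 ; hops seen [H0] ; pick H0
  Q 215.160.145.70: descend 1101011110100000100100010 ; hops seen [H0,H4,H0,H6,H1,H3] ; pick H3
  Q 215.0.0.1: descend 11010111 ; hops seen [H0,H4] ; pick H4
  Q 215.160.145.0: descend 1101011110100000100100010 ; hops seen [H0,H4,H0,H6,H1,H3] ; pick H3
  add 120.176.0.0/12 -> H6 at depth 12
  del 215.160.144.0/20 (clear depth 20)
  add 0.0.0.0/0 -> H6 at depth 0
  del 0.0.0.0/0 (clear depth 0)

== LOOKUPS ==
["H4","H4","H6","H6","H4","no-route","H3","H3","H0","H3","H4","H3"]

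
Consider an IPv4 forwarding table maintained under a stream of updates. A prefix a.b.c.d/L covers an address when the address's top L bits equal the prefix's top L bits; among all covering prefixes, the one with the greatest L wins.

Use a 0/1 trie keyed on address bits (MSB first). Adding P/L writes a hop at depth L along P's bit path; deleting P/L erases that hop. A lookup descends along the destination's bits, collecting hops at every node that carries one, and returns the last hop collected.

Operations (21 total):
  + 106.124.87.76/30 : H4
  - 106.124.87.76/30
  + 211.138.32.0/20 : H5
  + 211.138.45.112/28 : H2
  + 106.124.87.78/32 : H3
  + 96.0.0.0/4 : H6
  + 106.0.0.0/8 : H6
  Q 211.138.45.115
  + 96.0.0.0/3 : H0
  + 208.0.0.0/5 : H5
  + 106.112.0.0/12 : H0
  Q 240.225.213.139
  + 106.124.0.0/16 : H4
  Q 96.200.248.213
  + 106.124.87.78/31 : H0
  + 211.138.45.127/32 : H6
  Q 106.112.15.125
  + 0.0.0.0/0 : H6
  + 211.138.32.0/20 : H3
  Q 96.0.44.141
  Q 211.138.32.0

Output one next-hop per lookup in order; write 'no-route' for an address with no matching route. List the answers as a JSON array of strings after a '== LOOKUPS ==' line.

Trace:
  + 106.124.87.76/30 (H4) depth=30
  del 106.124.87.76/30 (clear depth 30)
  + 211.138.32.0/20 (H5) depth=20
  + 211.138.45.112/28 (H2) depth=28
  + 106.124.87.78/32 (H3) depth=32
  + 96.0.0.0/4 (H6) depth=4
  + 106.0.0.0/8 (H6) depth=8
  ? 211.138.45.115  path d0:-→d1:-→d2:-→d3:-→d4:-→d5:-→d6:-→d7:-→d8:-→d9:-→d10:-→d11:-→d12:-→d13:-→d14:-→d15:-→d16:-→d17:-→d18:-→d19:-→d20:H5→d21:-→d22:-→d23:-→d24:-→d25:-→d26:-→d27:-→d28:H2  best=H2
  + 96.0.0.0/3 (H0) depth=3
  + 208.0.0.0/5 (H5) depth=5
  + 106.112.0.0/12 (H0) depth=12
  ? 240.225.213.139  path d0:-→d1:-→d2:-  best=no-route
  + 106.124.0.0/16 (H4) depth=16
  ? 96.200.248.213  path d0:-→d1:-→d2:-→d3:H0→d4:H6  best=H6
  + 106.124.87.78/31 (H0) depth=31
  + 211.138.45.127/32 (H6) depth=32
  ? 106.112.15.125  path d0:-→d1:-→d2:-→d3:H0→d4:H6→d5:-→d6:-→d7:-→d8:H6→d9:-→d10:-→d11:-→d12:H0  best=H0
  + 0.0.0.0/0 (H6) depth=0
  + 211.138.32.0/20 (H3) depth=20
  ? 96.0.44.141  path d0:H6→d1:-→d2:-→d3:H0→d4:H6  best=H6
  ? 211.138.32.0  path d0:H6→d1:-→d2:-→d3:-→d4:-→d5:H5→d6:-→d7:-→d8:-→d9:-→d10:-→d11:-→d12:-→d13:-→d14:-→d15:-→d16:-→d17:-→d18:-→d19:-→d20:H3  best=H3

== LOOKUPS ==
["H2","no-route","H6","H0","H6","H3"]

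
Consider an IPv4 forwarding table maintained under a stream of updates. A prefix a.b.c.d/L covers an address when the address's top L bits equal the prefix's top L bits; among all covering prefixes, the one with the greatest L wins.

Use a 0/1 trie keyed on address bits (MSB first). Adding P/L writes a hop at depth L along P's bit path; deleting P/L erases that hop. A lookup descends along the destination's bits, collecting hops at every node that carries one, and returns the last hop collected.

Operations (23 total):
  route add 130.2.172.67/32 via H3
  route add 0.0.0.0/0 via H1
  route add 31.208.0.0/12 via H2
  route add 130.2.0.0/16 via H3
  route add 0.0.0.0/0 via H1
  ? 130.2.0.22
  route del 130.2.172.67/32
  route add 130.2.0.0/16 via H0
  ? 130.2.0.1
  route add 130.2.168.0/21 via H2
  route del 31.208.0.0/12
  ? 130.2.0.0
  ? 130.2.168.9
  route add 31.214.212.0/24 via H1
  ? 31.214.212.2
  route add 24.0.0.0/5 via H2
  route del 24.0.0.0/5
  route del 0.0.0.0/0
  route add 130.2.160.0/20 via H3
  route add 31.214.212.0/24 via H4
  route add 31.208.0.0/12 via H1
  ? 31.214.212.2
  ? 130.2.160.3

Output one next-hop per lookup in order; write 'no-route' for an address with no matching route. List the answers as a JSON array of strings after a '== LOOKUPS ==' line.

Process each operation:
  add 130.2.172.67/32 -> H3 at depth 32
  add 0.0.0.0/0 -> H1 at depth 0
  add 31.208.0.0/12 -> H2 at depth 12
  add 130.2.0.0/16 -> H3 at depth 16
  add 0.0.0.0/0 -> H1 at depth 0
  lookup 130.2.0.22: bits 1000001000000010 walk d0:H1→d1:-→d2:-→d3:-→d4:-→d5:-→d6:-→d7:-→d8:-→d9:-→d10:-→d11:-→d12:-→d13:-→d14:-→d15:-→d16:H3 -> H3
  - 130.2.172.67/32 clear@32
  add 130.2.0.0/16 -> H0 at depth 16
  lookup 130.2.0.1: bits 1000001000000010 walk d0:H1→d1:-→d2:-→d3:-→d4:-→d5:-→d6:-→d7:-→d8:-→d9:-→d10:-→d11:-→d12:-→d13:-→d14:-→d15:-→d16:H0 -> H0
  add 130.2.168.0/21 -> H2 at depth 21
  - 31.208.0.0/12 clear@12
  lookup 130.2.0.0: bits 1000001000000010 walk d0:H1→d1:-→d2:-→d3:-→d4:-→d5:-→d6:-→d7:-→d8:-→d9:-→d10:-→d11:-→d12:-→d13:-→d14:-→d15:-→d16:H0 -> H0
  lookup 130.2.168.9: bits 100000100000001010101 walk d0:H1→d1:-→d2:-→d3:-→d4:-→d5:-→d6:-→d7:-→d8:-→d9:-→d10:-→d11:-→d12:-→d13:-→d14:-→d15:-→d16:H0→d17:-→d18:-→d19:-→d20:-→d21:H2 -> H2
  add 31.214.212.0/24 -> H1 at depth 24
  lookup 31.214.212.2: bits 000111111101011011010100 walk d0:H1→d1:-→d2:-→d3:-→d4:-→d5:-→d6:-→d7:-→d8:-→d9:-→d10:-→d11:-→d12:-→d13:-→d14:-→d15:-→d16:-→d17:-→d18:-→d19:-→d20:-→d21:-→d22:-→d23:-→d24:H1 -> H1
  add 24.0.0.0/5 -> H2 at depth 5
  - 24.0.0.0/5 clear@5
  - 0.0.0.0/0 clear@0
  add 130.2.160.0/20 -> H3 at depth 20
  add 31.214.212.0/24 -> H4 at depth 24
  add 31.208.0.0/12 -> H1 at depth 12
  lookup 31.214.212.2: bits 000111111101011011010100 walk d0:-→d1:-→d2:-→d3:-→d4:-→d5:-→d6:-→d7:-→d8:-→d9:-→d10:-→d11:-→d12:H1→d13:-→d14:-→d15:-→d16:-→d17:-→d18:-→d19:-→d20:-→d21:-→d22:-→d23:-→d24:H4 -> H4
  lookup 130.2.160.3: bits 10000010000000101010 walk d0:-→d1:-→d2:-→d3:-→d4:-→d5:-→d6:-→d7:-→d8:-→d9:-→d10:-→d11:-→d12:-→d13:-→d14:-→d15:-→d16:H0→d17:-→d18:-→d19:-→d20:H3 -> H3

== LOOKUPS ==
["H3","H0","H0","H2","H1","H4","H3"]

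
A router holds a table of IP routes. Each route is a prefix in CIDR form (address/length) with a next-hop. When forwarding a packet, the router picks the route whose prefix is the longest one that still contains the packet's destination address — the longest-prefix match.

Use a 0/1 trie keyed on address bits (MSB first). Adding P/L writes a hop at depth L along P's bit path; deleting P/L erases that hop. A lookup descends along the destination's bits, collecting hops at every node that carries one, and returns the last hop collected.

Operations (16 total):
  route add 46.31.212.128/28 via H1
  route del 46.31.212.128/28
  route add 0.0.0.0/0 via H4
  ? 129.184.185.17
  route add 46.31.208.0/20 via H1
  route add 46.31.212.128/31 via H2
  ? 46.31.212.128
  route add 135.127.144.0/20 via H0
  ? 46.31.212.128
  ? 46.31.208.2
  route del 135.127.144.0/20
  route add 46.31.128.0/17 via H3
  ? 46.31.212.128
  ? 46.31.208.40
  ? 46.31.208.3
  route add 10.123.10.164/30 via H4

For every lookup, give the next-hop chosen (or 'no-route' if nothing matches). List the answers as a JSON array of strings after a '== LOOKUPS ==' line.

Process each operation:
  add 46.31.212.128/28 -> H1 at depth 28
  del 46.31.212.128/28 (clear depth 28)
  add 0.0.0.0/0 -> H4 at depth 0
  ? 129.184.185.17  path d0:H4  best=H4
  add 46.31.208.0/20 -> H1 at depth 20
  add 46.31.212.128/31 -> H2 at depth 31
  ? 46.31.212.128  path d0:H4→d1:-→d2:-→d3:-→d4:-→d5:-→d6:-→d7:-→d8:-→d9:-→d10:-→d11:-→d12:-→d13:-→d14:-→d15:-→d16:-→d17:-→d18:-→d19:-→d20:H1→d21:-→d22:-→d23:-→d24:-→d25:-→d26:-→d27:-→d28:-→d29:-→d30:-→d31:H2  best=H2
  add 135.127.144.0/20 -> H0 at depth 20
  ? 46.31.212.128  path d0:H4→d1:-→d2:-→d3:-→d4:-→d5:-→d6:-→d7:-→d8:-→d9:-→d10:-→d11:-→d12:-→d13:-→d14:-→d15:-→d16:-→d17:-→d18:-→d19:-→d20:H1→d21:-→d22:-→d23:-→d24:-→d25:-→d26:-→d27:-→d28:-→d29:-→d30:-→d31:H2  best=H2
  ? 46.31.208.2  path d0:H4→d1:-→d2:-→d3:-→d4:-→d5:-→d6:-→d7:-→d8:-→d9:-→d10:-→d11:-→d12:-→d13:-→d14:-→d15:-→d16:-→d17:-→d18:-→d19:-→d20:H1→d21:-  best=H1
  del 135.127.144.0/20 (clear depth 20)
  add 46.31.128.0/17 -> H3 at depth 17
  ? 46.31.212.128  path d0:H4→d1:-→d2:-→d3:-→d4:-→d5:-→d6:-→d7:-→d8:-→d9:-→d10:-→d11:-→d12:-→d13:-→d14:-→d15:-→d16:-→d17:H3→d18:-→d19:-→d20:H1→d21:-→d22:-→d23:-→d24:-→d25:-→d26:-→d27:-→d28:-→d29:-→d30:-→d31:H2  best=H2
  ? 46.31.208.40  path d0:H4→d1:-→d2:-→d3:-→d4:-→d5:-→d6:-→d7:-→d8:-→d9:-→d10:-→d11:-→d12:-→d13:-→d14:-→d15:-→d16:-→d17:H3→d18:-→d19:-→d20:H1→d21:-  best=H1
  ? 46.31.208.3  path d0:H4→d1:-→d2:-→d3:-→d4:-→d5:-→d6:-→d7:-→d8:-→d9:-→d10:-→d11:-→d12:-→d13:-→d14:-→d15:-→d16:-→d17:H3→d18:-→d19:-→d20:H1→d21:-  best=H1
  add 10.123.10.164/30 -> H4 at depth 30

== LOOKUPS ==
["H4","H2","H2","H1","H2","H1","H1"]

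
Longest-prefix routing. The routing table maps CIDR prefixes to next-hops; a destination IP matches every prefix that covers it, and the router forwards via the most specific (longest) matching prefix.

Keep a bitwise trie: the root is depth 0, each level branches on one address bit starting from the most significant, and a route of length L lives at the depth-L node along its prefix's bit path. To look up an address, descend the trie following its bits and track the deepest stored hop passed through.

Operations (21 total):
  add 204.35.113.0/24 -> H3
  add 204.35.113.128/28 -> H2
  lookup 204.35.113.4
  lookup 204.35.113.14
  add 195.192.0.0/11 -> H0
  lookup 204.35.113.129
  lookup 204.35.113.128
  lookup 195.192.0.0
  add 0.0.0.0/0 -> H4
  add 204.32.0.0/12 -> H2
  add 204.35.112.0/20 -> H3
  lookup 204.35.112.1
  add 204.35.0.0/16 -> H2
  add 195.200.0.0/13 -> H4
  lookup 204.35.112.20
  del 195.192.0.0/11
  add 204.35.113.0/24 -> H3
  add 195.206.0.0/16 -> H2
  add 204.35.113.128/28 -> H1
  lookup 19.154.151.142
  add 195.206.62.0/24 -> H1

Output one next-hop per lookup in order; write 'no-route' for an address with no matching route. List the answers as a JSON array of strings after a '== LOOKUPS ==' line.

Trace:
  + 204.35.113.0/24 (H3) depth=24
  + 204.35.113.128/28 (H2) depth=28
  ? 204.35.113.4  path d0:-→d1:-→d2:-→d3:-→d4:-→d5:-→d6:-→d7:-→d8:-→d9:-→d10:-→d11:-→d12:-→d13:-→d14:-→d15:-→d16:-→d17:-→d18:-→d19:-→d20:-→d21:-→d22:-→d23:-→d24:H3  best=H3
  ? 204.35.113.14  path d0:-→d1:-→d2:-→d3:-→d4:-→d5:-→d6:-→d7:-→d8:-→d9:-→d10:-→d11:-→d12:-→d13:-→d14:-→d15:-→d16:-→d17:-→d18:-→d19:-→d20:-→d21:-→d22:-→d23:-→d24:H3  best=H3
  + 195.192.0.0/11 (H0) depth=11
  ? 204.35.113.129  path d0:-→d1:-→d2:-→d3:-→d4:-→d5:-→d6:-→d7:-→d8:-→d9:-→d10:-→d11:-→d12:-→d13:-→d14:-→d15:-→d16:-→d17:-→d18:-→d19:-→d20:-→d21:-→d22:-→d23:-→d24:H3→d25:-→d26:-→d27:-→d28:H2  best=H2
  ? 204.35.113.128  path d0:-→d1:-→d2:-→d3:-→d4:-→d5:-→d6:-→d7:-→d8:-→d9:-→d10:-→d11:-→d12:-→d13:-→d14:-→d15:-→d16:-→d17:-→d18:-→d19:-→d20:-→d21:-→d22:-→d23:-→d24:H3→d25:-→d26:-→d27:-→d28:H2  best=H2
  ? 195.192.0.0  path d0:-→d1:-→d2:-→d3:-→d4:-→d5:-→d6:-→d7:-→d8:-→d9:-→d10:-→d11:H0  best=H0
  + 0.0.0.0/0 (H4) depth=0
  + 204.32.0.0/12 (H2) depth=12
  + 204.35.112.0/20 (H3) depth=20
  ? 204.35.112.1  path d0:H4→d1:-→d2:-→d3:-→d4:-→d5:-→d6:-→d7:-→d8:-→d9:-→d10:-→d11:-→d12:H2→d13:-→d14:-→d15:-→d16:-→d17:-→d18:-→d19:-→d20:H3→d21:-→d22:-→d23:-  best=H3
  + 204.35.0.0/16 (H2) depth=16
  + 195.200.0.0/13 (H4) depth=13
  ? 204.35.112.20  path d0:H4→d1:-→d2:-→d3:-→d4:-→d5:-→d6:-→d7:-→d8:-→d9:-→d10:-→d11:-→d12:H2→d13:-→d14:-→d15:-→d16:H2→d17:-→d18:-→d19:-→d20:H3→d21:-→d22:-→d23:-  best=H3
  - 195.192.0.0/11 clear@11
  + 204.35.113.0/24 (H3) depth=24
  + 195.206.0.0/16 (H2) depth=16
  + 204.35.113.128/28 (H1) depth=28
  ? 19.154.151.142  path d0:H4  best=H4
  + 195.206.62.0/24 (H1) depth=24

== LOOKUPS ==
["H3","H3","H2","H2","H0","H3","H3","H4"]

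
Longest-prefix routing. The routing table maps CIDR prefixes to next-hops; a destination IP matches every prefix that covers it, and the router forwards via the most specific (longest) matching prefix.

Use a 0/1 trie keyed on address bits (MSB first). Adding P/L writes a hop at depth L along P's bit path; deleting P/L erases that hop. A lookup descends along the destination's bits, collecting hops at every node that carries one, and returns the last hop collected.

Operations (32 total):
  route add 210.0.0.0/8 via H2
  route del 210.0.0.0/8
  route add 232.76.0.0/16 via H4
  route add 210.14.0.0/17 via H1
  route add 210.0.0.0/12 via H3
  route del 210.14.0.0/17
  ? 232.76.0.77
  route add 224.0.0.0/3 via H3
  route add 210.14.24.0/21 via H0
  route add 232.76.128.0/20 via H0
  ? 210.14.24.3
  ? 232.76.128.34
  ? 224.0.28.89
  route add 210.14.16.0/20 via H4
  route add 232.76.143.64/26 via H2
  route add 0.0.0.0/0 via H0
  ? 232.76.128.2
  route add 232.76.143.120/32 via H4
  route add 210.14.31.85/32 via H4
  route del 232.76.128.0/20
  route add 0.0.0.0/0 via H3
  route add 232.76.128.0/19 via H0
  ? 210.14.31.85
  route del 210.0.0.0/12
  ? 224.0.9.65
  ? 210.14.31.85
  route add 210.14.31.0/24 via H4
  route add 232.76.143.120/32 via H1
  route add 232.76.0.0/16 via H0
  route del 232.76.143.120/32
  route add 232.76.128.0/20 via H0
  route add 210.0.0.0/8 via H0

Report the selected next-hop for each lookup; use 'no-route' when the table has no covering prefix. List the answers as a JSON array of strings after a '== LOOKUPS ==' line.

Trace:
  + 210.0.0.0/8 (H2) depth=8
  - 210.0.0.0/8 clear@8
  + 232.76.0.0/16 (H4) depth=16
  + 210.14.0.0/17 (H1) depth=17
  + 210.0.0.0/12 (H3) depth=12
  - 210.14.0.0/17 clear@17
  Q 232.76.0.77: descend 1110100001001100 ; hops seen [H4] ; pick H4
  + 224.0.0.0/3 (H3) depth=3
  + 210.14.24.0/21 (H0) depth=21
  + 232.76.128.0/20 (H0) depth=20
  Q 210.14.24.3: descend 110100100000111000011 ; hops seen [H3,H0] ; pick H0
  Q 232.76.128.34: descend 11101000010011001000 ; hops seen [H3,H4,H0] ; pick H0
  Q 224.0.28.89: descend 1110 ; hops seen [H3] ; pick H3
  + 210.14.16.0/20 (H4) depth=20
  + 232.76.143.64/26 (H2) depth=26
  + 0.0.0.0/0 (H0) depth=0
  Q 232.76.128.2: descend 11101000010011001000 ; hops seen [H0,H3,H4,H0] ; pick H0
  + 232.76.143.120/32 (H4) depth=32
  + 210.14.31.85/32 (H4) depth=32
  - 232.76.128.0/20 clear@20
  + 0.0.0.0/0 (H3) depth=0
  + 232.76.128.0/19 (H0) depth=19
  Q 210.14.31.85: descend 11010010000011100001111101010101 ; hops seen [H3,H3,H4,H0,H4] ; pick H4
  - 210.0.0.0/12 clear@12
  Q 224.0.9.65: descend 1110 ; hops seen [H3,H3] ; pick H3
  Q 210.14.31.85: descend 11010010000011100001111101010101 ; hops seen [H3,H4,H0,H4] ; pick H4
  + 210.14.31.0/24 (H4) depth=24
  + 232.76.143.120/32 (H1) depth=32
  + 232.76.0.0/16 (H0) depth=16
  - 232.76.143.120/32 clear@32
  + 232.76.128.0/20 (H0) depth=20
  + 210.0.0.0/8 (H0) depth=8

== LOOKUPS ==
["H4","H0","H0","H3","H0","H4","H3","H4"]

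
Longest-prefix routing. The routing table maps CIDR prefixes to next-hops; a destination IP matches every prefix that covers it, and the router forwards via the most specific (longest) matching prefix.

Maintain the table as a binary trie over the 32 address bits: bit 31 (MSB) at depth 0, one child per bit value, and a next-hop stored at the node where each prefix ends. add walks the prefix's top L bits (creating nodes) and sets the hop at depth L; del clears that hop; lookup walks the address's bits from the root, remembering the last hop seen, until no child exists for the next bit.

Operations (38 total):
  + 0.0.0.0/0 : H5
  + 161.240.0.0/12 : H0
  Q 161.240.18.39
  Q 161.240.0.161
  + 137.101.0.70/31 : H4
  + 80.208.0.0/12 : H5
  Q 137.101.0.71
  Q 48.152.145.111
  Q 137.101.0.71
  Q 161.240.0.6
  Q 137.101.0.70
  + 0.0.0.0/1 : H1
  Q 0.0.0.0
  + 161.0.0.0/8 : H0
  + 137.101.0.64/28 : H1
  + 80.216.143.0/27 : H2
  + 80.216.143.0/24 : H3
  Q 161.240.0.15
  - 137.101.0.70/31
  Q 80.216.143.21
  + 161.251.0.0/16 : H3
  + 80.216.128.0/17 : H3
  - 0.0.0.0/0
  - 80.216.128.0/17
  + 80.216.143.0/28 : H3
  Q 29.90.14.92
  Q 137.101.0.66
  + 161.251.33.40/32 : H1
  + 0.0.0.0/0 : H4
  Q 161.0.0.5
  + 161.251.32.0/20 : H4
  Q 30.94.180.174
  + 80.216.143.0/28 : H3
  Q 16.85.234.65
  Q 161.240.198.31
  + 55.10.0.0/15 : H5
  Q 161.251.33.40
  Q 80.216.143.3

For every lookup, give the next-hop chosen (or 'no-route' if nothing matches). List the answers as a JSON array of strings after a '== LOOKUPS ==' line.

Apply in order:
  add 0.0.0.0/0 -> H5 at depth 0
  add 161.240.0.0/12 -> H0 at depth 12
  Q 161.240.18.39: descend 101000011111 ; hops seen [H5,H0] ; pick H0
  Q 161.240.0.161: descend 101000011111 ; hops seen [H5,H0] ; pick H0
  add 137.101.0.70/31 -> H4 at depth 31
  add 80.208.0.0/12 -> H5 at depth 12
  Q 137.101.0.71: descend 1000100101100101000000000100011 ; hops seen [H5,H4] ; pick H4
  Q 48.152.145.111: descend 0 ; hops seen [H5] ; pick H5
  Q 137.101.0.71: descend 1000100101100101000000000100011 ; hops seen [H5,H4] ; pick H4
  Q 161.240.0.6: descend 101000011111 ; hops seen [H5,H0] ; pick H0
  Q 137.101.0.70: descend 1000100101100101000000000100011 ; hops seen [H5,H4] ; pick H4
  add 0.0.0.0/1 -> H1 at depth 1
  Q 0.0.0.0: descend 0 ; hops seen [H5,H1] ; pick H1
  add 161.0.0.0/8 -> H0 at depth 8
  add 137.101.0.64/28 -> H1 at depth 28
  add 80.216.143.0/27 -> H2 at depth 27
  add 80.216.143.0/24 -> H3 at depth 24
  Q 161.240.0.15: descend 101000011111 ; hops seen [H5,H0,H0] ; pick H0
  - 137.101.0.70/31 clear@31
  Q 80.216.143.21: descend 010100001101100010001111000 ; hops seen [H5,H1,H5,H3,H2] ; pick H2
  add 161.251.0.0/16 -> H3 at depth 16
  add 80.216.128.0/17 -> H3 at depth 17
  - 0.0.0.0/0 clear@0
  - 80.216.128.0/17 clear@17
  add 80.216.143.0/28 -> H3 at depth 28
  Q 29.90.14.92: descend 0 ; hops seen [H1] ; pick H1
  Q 137.101.0.66: descend 10001001011001010000000001000 ; hops seen [H1] ; pick H1
  add 161.251.33.40/32 -> H1 at depth 32
  add 0.0.0.0/0 -> H4 at depth 0
  Q 161.0.0.5: descend 10100001 ; hops seen [H4,H0] ; pick H0
  add 161.251.32.0/20 -> H4 at depth 20
  Q 30.94.180.174: descend 0 ; hops seen [H4,H1] ; pick H1
  add 80.216.143.0/28 -> H3 at depth 28
  Q 16.85.234.65: descend 0 ; hops seen [H4,H1] ; pick H1
  Q 161.240.198.31: descend 101000011111 ; hops seen [H4,H0,H0] ; pick H0
  add 55.10.0.0/15 -> H5 at depth 15
  Q 161.251.33.40: descend 10100001111110110010000100101000 ; hops seen [H4,H0,H0,H3,H4,H1] ; pick H1
  Q 80.216.143.3: descend 0101000011011000100011110000 ; hops seen [H4,H1,H5,H3,H2,H3] ; pick H3

== LOOKUPS ==
["H0","H0","H4","H5","H4","H0","H4","H1","H0","H2","H1","H1","H0","H1","H1","H0","H1","H3"]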